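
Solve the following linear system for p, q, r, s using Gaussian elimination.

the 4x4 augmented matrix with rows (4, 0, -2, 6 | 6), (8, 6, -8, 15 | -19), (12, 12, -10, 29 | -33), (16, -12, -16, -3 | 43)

Forward elimination on [A|b]:
R2 <- R2 - (2)*R1:  [   0    6   -4    3  -31 ]
R3 <- R3 - (3)*R1:  [   0   12   -4   11  -51 ]
R4 <- R4 - (4)*R1:  [   0  -12   -8  -27   19 ]
R3 <- R3 - (2)*R2:  [  0   0   4   5  11 ]
R4 <- R4 - (-2)*R2:  [   0    0  -16  -21  -43 ]
R4 <- R4 - (-4)*R3:  [  0   0   0  -1   1 ]
Row echelon form:
[ 4  0  -2   6  |    6 ]
[ 0  6  -4   3  |  -31 ]
[ 0  0   4   5  |   11 ]
[ 0  0   0  -1  |    1 ]
Back-substitution:
s = (1) / -1 = -1
r = (11 - (5)*(-1)) / 4 = 4
q = (-31 - (-4)*(4) - (3)*(-1)) / 6 = -2
p = (6 - (-2)*(4) - (6)*(-1)) / 4 = 5

(5, -2, 4, -1)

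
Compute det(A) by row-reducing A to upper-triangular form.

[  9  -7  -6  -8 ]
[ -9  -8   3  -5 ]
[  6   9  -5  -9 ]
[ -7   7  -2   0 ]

Forward elimination:
R2 <- R2 - (-1)*R1:  [   0  -15   -3  -13 ]
R3 <- R3 - (2/3)*R1:  [     0   41/3     -1  -11/3 ]
R4 <- R4 - (-7/9)*R1:  [     0   14/9  -20/3  -56/9 ]
R3 <- R3 - (-41/45)*R2:  [       0        0   -56/15  -698/45 ]
R4 <- R4 - (-14/135)*R2:  [         0          0    -314/45  -1022/135 ]
R4 <- R4 - (157/84)*R3:  [        0         0         0  2699/126 ]
Upper-triangular form:
[ 9   -7      -6        -8 ]
[ 0  -15      -3       -13 ]
[ 0    0  -56/15   -698/45 ]
[ 0    0       0  2699/126 ]
det(A) = (-1)^0 * (9) * (-15) * (-56/15) * (2699/126) = 10796  (0 row swaps -> sign +1)

det(A) = 10796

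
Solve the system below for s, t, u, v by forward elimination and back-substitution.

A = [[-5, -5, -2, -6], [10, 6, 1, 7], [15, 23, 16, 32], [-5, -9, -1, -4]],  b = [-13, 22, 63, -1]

Forward elimination on [A|b]:
R2 <- R2 - (-2)*R1:  [  0  -4  -3  -5  -4 ]
R3 <- R3 - (-3)*R1:  [  0   8  10  14  24 ]
R4 <- R4 - (1)*R1:  [  0  -4   1   2  12 ]
R3 <- R3 - (-2)*R2:  [  0   0   4   4  16 ]
R4 <- R4 - (1)*R2:  [  0   0   4   7  16 ]
R4 <- R4 - (1)*R3:  [ 0  0  0  3  0 ]
Row echelon form:
[ -5  -5  -2  -6  |  -13 ]
[  0  -4  -3  -5  |   -4 ]
[  0   0   4   4  |   16 ]
[  0   0   0   3  |    0 ]
Back-substitution:
v = (0) / 3 = 0
u = (16 - (4)*(0)) / 4 = 4
t = (-4 - (-3)*(4) - (-5)*(0)) / -4 = -2
s = (-13 - (-5)*(-2) - (-2)*(4) - (-6)*(0)) / -5 = 3

(3, -2, 4, 0)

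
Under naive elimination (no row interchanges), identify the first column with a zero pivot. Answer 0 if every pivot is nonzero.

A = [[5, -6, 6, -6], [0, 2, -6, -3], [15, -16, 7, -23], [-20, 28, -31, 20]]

Naive forward elimination:
R3 <- R3 - (3)*R1:  [   0    2  -11   -5 ]
R4 <- R4 - (-4)*R1:  [  0   4  -7  -4 ]
R3 <- R3 - (1)*R2:  [  0   0  -5  -2 ]
R4 <- R4 - (2)*R2:  [ 0  0  5  2 ]
R4 <- R4 - (-1)*R3:  [ 0  0  0  0 ]
Matrix at this point:
[ 5  -6   6  -6 ]
[ 0   2  -6  -3 ]
[ 0   0  -5  -2 ]
[ 0   0   0   0 ]
Pivot entry (4,4) in the last row is zero and there are no rows below to swap with -> zero pivot in column 4 (A is singular).

first zero-pivot column = 4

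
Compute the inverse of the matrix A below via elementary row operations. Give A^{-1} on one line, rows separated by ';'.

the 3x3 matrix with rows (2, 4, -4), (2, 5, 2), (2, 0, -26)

inverse = [-65/2 26 7; 14 -11 -3; -5/2 2 1/2]

Gauss-Jordan on [A | I]:
R1 <- (1/2)*R1:  [   1    2   -2  |  1/2    0    0 ]
R2 <- R2 - (2)*R1:  [  0   1   6  |  -1   1   0 ]
R3 <- R3 - (2)*R1:  [   0   -4  -22  |   -1    0    1 ]
R1 <- R1 - (2)*R2:  [   1    0  -14  |  5/2   -2    0 ]
R3 <- R3 - (-4)*R2:  [  0   0   2  |  -5   4   1 ]
R3 <- (1/2)*R3:  [    0     0     1  |  -5/2     2   1/2 ]
R1 <- R1 - (-14)*R3:  [     1      0      0  |  -65/2     26      7 ]
R2 <- R2 - (6)*R3:  [   0    1    0  |   14  -11   -3 ]
Right block of [I | A^{-1}] is the inverse:
[ -65/2   26    7 ]
[    14  -11   -3 ]
[  -5/2    2  1/2 ]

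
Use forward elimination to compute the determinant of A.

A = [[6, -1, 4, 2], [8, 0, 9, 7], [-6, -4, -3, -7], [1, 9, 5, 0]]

Forward elimination:
R2 <- R2 - (4/3)*R1:  [    0   4/3  11/3  13/3 ]
R3 <- R3 - (-1)*R1:  [  0  -5   1  -5 ]
R4 <- R4 - (1/6)*R1:  [    0  55/6  13/3  -1/3 ]
R3 <- R3 - (-15/4)*R2:  [    0     0  59/4  45/4 ]
R4 <- R4 - (55/8)*R2:  [      0       0  -167/8  -241/8 ]
R4 <- R4 - (-167/118)*R3:  [       0        0        0  -838/59 ]
Upper-triangular form:
[ 6   -1     4        2 ]
[ 0  4/3  11/3     13/3 ]
[ 0    0  59/4     45/4 ]
[ 0    0     0  -838/59 ]
det(A) = (-1)^0 * (6) * (4/3) * (59/4) * (-838/59) = -1676  (0 row swaps -> sign +1)

det(A) = -1676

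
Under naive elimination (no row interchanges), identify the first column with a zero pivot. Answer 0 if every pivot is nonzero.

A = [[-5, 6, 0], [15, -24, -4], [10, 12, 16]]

first zero-pivot column = 3

Naive forward elimination:
R2 <- R2 - (-3)*R1:  [  0  -6  -4 ]
R3 <- R3 - (-2)*R1:  [  0  24  16 ]
R3 <- R3 - (-4)*R2:  [ 0  0  0 ]
Matrix at this point:
[ -5   6   0 ]
[  0  -6  -4 ]
[  0   0   0 ]
Pivot entry (3,3) in the last row is zero and there are no rows below to swap with -> zero pivot in column 3 (A is singular).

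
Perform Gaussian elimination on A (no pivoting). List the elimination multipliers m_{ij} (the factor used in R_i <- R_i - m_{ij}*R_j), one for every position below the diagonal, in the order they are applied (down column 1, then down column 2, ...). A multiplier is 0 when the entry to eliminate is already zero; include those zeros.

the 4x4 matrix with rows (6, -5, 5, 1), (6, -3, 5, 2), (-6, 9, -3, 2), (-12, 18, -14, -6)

Forward elimination:
R2 <- R2 - (1)*R1:  [ 0  2  0  1 ]
R3 <- R3 - (-1)*R1:  [ 0  4  2  3 ]
R4 <- R4 - (-2)*R1:  [  0   8  -4  -4 ]
R3 <- R3 - (2)*R2:  [ 0  0  2  1 ]
R4 <- R4 - (4)*R2:  [  0   0  -4  -8 ]
R4 <- R4 - (-2)*R3:  [  0   0   0  -6 ]
Multipliers (in order of application): m_{21} = 1, m_{31} = -1, m_{41} = -2, m_{32} = 2, m_{42} = 4, m_{43} = -2

multipliers: 1, -1, -2, 2, 4, -2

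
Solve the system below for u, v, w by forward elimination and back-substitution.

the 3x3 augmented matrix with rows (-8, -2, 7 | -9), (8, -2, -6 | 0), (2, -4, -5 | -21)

(3, 3, 3)

Forward elimination on [A|b]:
R2 <- R2 - (-1)*R1:  [  0  -4   1  -9 ]
R3 <- R3 - (-1/4)*R1:  [     0   -9/2  -13/4  -93/4 ]
R3 <- R3 - (9/8)*R2:  [      0       0   -35/8  -105/8 ]
Row echelon form:
[ -8  -2      7  |      -9 ]
[  0  -4      1  |      -9 ]
[  0   0  -35/8  |  -105/8 ]
Back-substitution:
w = (-105/8) / (-35/8) = 3
v = (-9 - (1)*(3)) / -4 = 3
u = (-9 - (-2)*(3) - (7)*(3)) / -8 = 3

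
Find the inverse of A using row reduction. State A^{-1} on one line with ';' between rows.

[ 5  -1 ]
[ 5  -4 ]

inverse = [4/15 -1/15; 1/3 -1/3]

Gauss-Jordan on [A | I]:
R1 <- (1/5)*R1:  [    1  -1/5  |   1/5     0 ]
R2 <- R2 - (5)*R1:  [  0  -3  |  -1   1 ]
R2 <- (1/-3)*R2:  [    0     1  |   1/3  -1/3 ]
R1 <- R1 - (-1/5)*R2:  [     1      0  |   4/15  -1/15 ]
Right block of [I | A^{-1}] is the inverse:
[ 4/15  -1/15 ]
[  1/3   -1/3 ]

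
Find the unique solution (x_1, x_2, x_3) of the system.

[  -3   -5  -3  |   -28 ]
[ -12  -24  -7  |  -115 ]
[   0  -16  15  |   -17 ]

(5, 2, 1)

Forward elimination on [A|b]:
R2 <- R2 - (4)*R1:  [  0  -4   5  -3 ]
R3 <- R3 - (4)*R2:  [  0   0  -5  -5 ]
Row echelon form:
[ -3  -5  -3  |  -28 ]
[  0  -4   5  |   -3 ]
[  0   0  -5  |   -5 ]
Back-substitution:
x_3 = (-5) / -5 = 1
x_2 = (-3 - (5)*(1)) / -4 = 2
x_1 = (-28 - (-5)*(2) - (-3)*(1)) / -3 = 5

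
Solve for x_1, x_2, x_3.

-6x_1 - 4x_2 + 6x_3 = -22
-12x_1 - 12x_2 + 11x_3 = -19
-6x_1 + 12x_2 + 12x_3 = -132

(2, -5, -5)

Forward elimination on [A|b]:
R2 <- R2 - (2)*R1:  [  0  -4  -1  25 ]
R3 <- R3 - (1)*R1:  [    0    16     6  -110 ]
R3 <- R3 - (-4)*R2:  [   0    0    2  -10 ]
Row echelon form:
[ -6  -4   6  |  -22 ]
[  0  -4  -1  |   25 ]
[  0   0   2  |  -10 ]
Back-substitution:
x_3 = (-10) / 2 = -5
x_2 = (25 - (-1)*(-5)) / -4 = -5
x_1 = (-22 - (-4)*(-5) - (6)*(-5)) / -6 = 2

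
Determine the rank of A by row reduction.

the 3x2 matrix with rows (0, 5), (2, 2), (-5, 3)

rank(A) = 2

Row reduction:
R1 <-> R2   (pivot in column 1 was zero)
[  2  2 ]
[  0  5 ]
[ -5  3 ]
R3 <- R3 - (-5/2)*R1:  [ 0  8 ]
R3 <- R3 - (8/5)*R2:  [ 0  0 ]
Row echelon form:
[ 2  2 ]
[ 0  5 ]
[ 0  0 ]
Nonzero rows / pivot columns: 2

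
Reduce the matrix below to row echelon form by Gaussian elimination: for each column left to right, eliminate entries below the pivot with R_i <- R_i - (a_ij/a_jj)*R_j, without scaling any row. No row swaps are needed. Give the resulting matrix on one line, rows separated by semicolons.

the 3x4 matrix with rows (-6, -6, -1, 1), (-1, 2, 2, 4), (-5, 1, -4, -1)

Forward elimination:
R2 <- R2 - (1/6)*R1:  [    0     3  13/6  23/6 ]
R3 <- R3 - (5/6)*R1:  [     0      6  -19/6  -11/6 ]
R3 <- R3 - (2)*R2:  [     0      0  -15/2  -19/2 ]
Row echelon form:
[ -6  -6     -1      1 ]
[  0   3   13/6   23/6 ]
[  0   0  -15/2  -19/2 ]

REF = [-6 -6 -1 1; 0 3 13/6 23/6; 0 0 -15/2 -19/2]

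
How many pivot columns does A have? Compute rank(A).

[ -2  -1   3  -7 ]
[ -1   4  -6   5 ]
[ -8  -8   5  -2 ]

Row reduction:
R2 <- R2 - (1/2)*R1:  [     0    9/2  -15/2   17/2 ]
R3 <- R3 - (4)*R1:  [  0  -4  -7  26 ]
R3 <- R3 - (-8/9)*R2:  [     0      0  -41/3  302/9 ]
Row echelon form:
[ -2   -1      3     -7 ]
[  0  9/2  -15/2   17/2 ]
[  0    0  -41/3  302/9 ]
Nonzero rows / pivot columns: 3

rank(A) = 3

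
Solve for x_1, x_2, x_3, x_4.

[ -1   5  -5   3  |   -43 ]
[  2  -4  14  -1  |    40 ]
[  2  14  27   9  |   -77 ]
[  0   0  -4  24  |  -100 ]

Forward elimination on [A|b]:
R2 <- R2 - (-2)*R1:  [   0    6    4    5  -46 ]
R3 <- R3 - (-2)*R1:  [    0    24    17    15  -163 ]
R3 <- R3 - (4)*R2:  [  0   0   1  -5  21 ]
R4 <- R4 - (-4)*R3:  [   0    0    0    4  -16 ]
Row echelon form:
[ -1  5  -5   3  |  -43 ]
[  0  6   4   5  |  -46 ]
[  0  0   1  -5  |   21 ]
[  0  0   0   4  |  -16 ]
Back-substitution:
x_4 = (-16) / 4 = -4
x_3 = (21 - (-5)*(-4)) / 1 = 1
x_2 = (-46 - (4)*(1) - (5)*(-4)) / 6 = -5
x_1 = (-43 - (5)*(-5) - (-5)*(1) - (3)*(-4)) / -1 = 1

(1, -5, 1, -4)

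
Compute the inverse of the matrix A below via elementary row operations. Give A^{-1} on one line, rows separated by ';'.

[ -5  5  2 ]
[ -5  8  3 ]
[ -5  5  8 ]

Gauss-Jordan on [A | I]:
R1 <- (1/-5)*R1:  [    1    -1  -2/5  |  -1/5     0     0 ]
R2 <- R2 - (-5)*R1:  [  0   3   1  |  -1   1   0 ]
R3 <- R3 - (-5)*R1:  [  0   0   6  |  -1   0   1 ]
R2 <- (1/3)*R2:  [    0     1   1/3  |  -1/3   1/3     0 ]
R1 <- R1 - (-1)*R2:  [     1      0  -1/15  |  -8/15    1/3      0 ]
R3 <- (1/6)*R3:  [    0     0     1  |  -1/6     0   1/6 ]
R1 <- R1 - (-1/15)*R3:  [      1       0       0  |  -49/90     1/3    1/90 ]
R2 <- R2 - (1/3)*R3:  [     0      1      0  |  -5/18    1/3  -1/18 ]
Right block of [I | A^{-1}] is the inverse:
[ -49/90  1/3   1/90 ]
[  -5/18  1/3  -1/18 ]
[   -1/6    0    1/6 ]

inverse = [-49/90 1/3 1/90; -5/18 1/3 -1/18; -1/6 0 1/6]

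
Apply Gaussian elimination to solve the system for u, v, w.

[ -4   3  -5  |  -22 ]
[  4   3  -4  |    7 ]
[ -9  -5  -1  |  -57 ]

Forward elimination on [A|b]:
R2 <- R2 - (-1)*R1:  [   0    6   -9  -15 ]
R3 <- R3 - (9/4)*R1:  [     0  -47/4   41/4  -15/2 ]
R3 <- R3 - (-47/24)*R2:  [      0       0   -59/8  -295/8 ]
Row echelon form:
[ -4  3     -5  |     -22 ]
[  0  6     -9  |     -15 ]
[  0  0  -59/8  |  -295/8 ]
Back-substitution:
w = (-295/8) / (-59/8) = 5
v = (-15 - (-9)*(5)) / 6 = 5
u = (-22 - (3)*(5) - (-5)*(5)) / -4 = 3

(3, 5, 5)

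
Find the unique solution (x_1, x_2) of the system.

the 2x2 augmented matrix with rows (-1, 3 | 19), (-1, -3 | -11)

(-4, 5)

Forward elimination on [A|b]:
R2 <- R2 - (1)*R1:  [   0   -6  -30 ]
Row echelon form:
[ -1   3  |   19 ]
[  0  -6  |  -30 ]
Back-substitution:
x_2 = (-30) / -6 = 5
x_1 = (19 - (3)*(5)) / -1 = -4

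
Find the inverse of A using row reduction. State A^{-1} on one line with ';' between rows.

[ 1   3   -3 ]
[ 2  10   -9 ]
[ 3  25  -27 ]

inverse = [15/8 -1/4 -1/8; -9/8 3/4 -1/8; -5/6 2/3 -1/6]

Gauss-Jordan on [A | I]:
R2 <- R2 - (2)*R1:  [  0   4  -3  |  -2   1   0 ]
R3 <- R3 - (3)*R1:  [   0   16  -18  |   -3    0    1 ]
R2 <- (1/4)*R2:  [    0     1  -3/4  |  -1/2   1/4     0 ]
R1 <- R1 - (3)*R2:  [    1     0  -3/4  |   5/2  -3/4     0 ]
R3 <- R3 - (16)*R2:  [  0   0  -6  |   5  -4   1 ]
R3 <- (1/-6)*R3:  [    0     0     1  |  -5/6   2/3  -1/6 ]
R1 <- R1 - (-3/4)*R3:  [    1     0     0  |  15/8  -1/4  -1/8 ]
R2 <- R2 - (-3/4)*R3:  [    0     1     0  |  -9/8   3/4  -1/8 ]
Right block of [I | A^{-1}] is the inverse:
[ 15/8  -1/4  -1/8 ]
[ -9/8   3/4  -1/8 ]
[ -5/6   2/3  -1/6 ]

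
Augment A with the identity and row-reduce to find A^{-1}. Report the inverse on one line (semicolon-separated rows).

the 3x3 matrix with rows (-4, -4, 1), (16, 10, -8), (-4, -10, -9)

inverse = [85/72 23/72 -11/72; -11/9 -5/18 1/9; 5/6 1/6 -1/6]

Gauss-Jordan on [A | I]:
R1 <- (1/-4)*R1:  [    1     1  -1/4  |  -1/4     0     0 ]
R2 <- R2 - (16)*R1:  [  0  -6  -4  |   4   1   0 ]
R3 <- R3 - (-4)*R1:  [   0   -6  -10  |   -1    0    1 ]
R2 <- (1/-6)*R2:  [    0     1   2/3  |  -2/3  -1/6     0 ]
R1 <- R1 - (1)*R2:  [      1       0  -11/12  |    5/12     1/6       0 ]
R3 <- R3 - (-6)*R2:  [  0   0  -6  |  -5  -1   1 ]
R3 <- (1/-6)*R3:  [    0     0     1  |   5/6   1/6  -1/6 ]
R1 <- R1 - (-11/12)*R3:  [      1       0       0  |   85/72   23/72  -11/72 ]
R2 <- R2 - (2/3)*R3:  [     0      1      0  |  -11/9  -5/18    1/9 ]
Right block of [I | A^{-1}] is the inverse:
[ 85/72  23/72  -11/72 ]
[ -11/9  -5/18     1/9 ]
[   5/6    1/6    -1/6 ]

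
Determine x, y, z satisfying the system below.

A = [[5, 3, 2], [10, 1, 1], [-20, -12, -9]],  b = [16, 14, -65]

Forward elimination on [A|b]:
R2 <- R2 - (2)*R1:  [   0   -5   -3  -18 ]
R3 <- R3 - (-4)*R1:  [  0   0  -1  -1 ]
Row echelon form:
[ 5   3   2  |   16 ]
[ 0  -5  -3  |  -18 ]
[ 0   0  -1  |   -1 ]
Back-substitution:
z = (-1) / -1 = 1
y = (-18 - (-3)*(1)) / -5 = 3
x = (16 - (3)*(3) - (2)*(1)) / 5 = 1

(1, 3, 1)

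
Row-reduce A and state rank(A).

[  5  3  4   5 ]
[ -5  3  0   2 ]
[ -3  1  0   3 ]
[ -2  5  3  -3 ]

Row reduction:
R2 <- R2 - (-1)*R1:  [ 0  6  4  7 ]
R3 <- R3 - (-3/5)*R1:  [    0  14/5  12/5     6 ]
R4 <- R4 - (-2/5)*R1:  [    0  31/5  23/5    -1 ]
R3 <- R3 - (7/15)*R2:  [     0      0   8/15  41/15 ]
R4 <- R4 - (31/30)*R2:  [       0        0     7/15  -247/30 ]
R4 <- R4 - (7/8)*R3:  [     0      0      0  -85/8 ]
Row echelon form:
[ 5  3     4      5 ]
[ 0  6     4      7 ]
[ 0  0  8/15  41/15 ]
[ 0  0     0  -85/8 ]
Nonzero rows / pivot columns: 4

rank(A) = 4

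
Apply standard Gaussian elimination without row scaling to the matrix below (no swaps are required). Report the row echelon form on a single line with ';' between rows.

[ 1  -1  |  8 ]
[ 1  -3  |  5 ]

Forward elimination:
R2 <- R2 - (1)*R1:  [  0  -2  -3 ]
Row echelon form:
[ 1  -1  |   8 ]
[ 0  -2  |  -3 ]

REF = [1 -1 8; 0 -2 -3]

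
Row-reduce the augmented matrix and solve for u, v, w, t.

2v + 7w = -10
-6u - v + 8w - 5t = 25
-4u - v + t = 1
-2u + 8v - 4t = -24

Forward elimination on [A|b]:
R1 <-> R2   (pivot in column 1 was zero)
[ -6  -1  8  -5   25 ]
[  0   2  7   0  -10 ]
[ -4  -1  0   1    1 ]
[ -2   8  0  -4  -24 ]
R3 <- R3 - (2/3)*R1:  [     0   -1/3  -16/3   13/3  -47/3 ]
R4 <- R4 - (1/3)*R1:  [     0   25/3   -8/3   -7/3  -97/3 ]
R3 <- R3 - (-1/6)*R2:  [     0      0  -25/6   13/3  -52/3 ]
R4 <- R4 - (25/6)*R2:  [      0       0  -191/6    -7/3    28/3 ]
R4 <- R4 - (191/25)*R3:  [       0        0        0  -886/25  3544/25 ]
Row echelon form:
[ -6  -1      8       -5  |       25 ]
[  0   2      7        0  |      -10 ]
[  0   0  -25/6     13/3  |    -52/3 ]
[  0   0      0  -886/25  |  3544/25 ]
Back-substitution:
t = (3544/25) / (-886/25) = -4
w = (-52/3 - (13/3)*(-4)) / (-25/6) = 0
v = (-10 - (7)*(0)) / 2 = -5
u = (25 - (-1)*(-5) - (8)*(0) - (-5)*(-4)) / -6 = 0

(0, -5, 0, -4)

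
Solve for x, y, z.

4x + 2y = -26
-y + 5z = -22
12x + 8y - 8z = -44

(-5, -3, -5)

Forward elimination on [A|b]:
R3 <- R3 - (3)*R1:  [  0   2  -8  34 ]
R3 <- R3 - (-2)*R2:  [   0    0    2  -10 ]
Row echelon form:
[ 4   2  0  |  -26 ]
[ 0  -1  5  |  -22 ]
[ 0   0  2  |  -10 ]
Back-substitution:
z = (-10) / 2 = -5
y = (-22 - (5)*(-5)) / -1 = -3
x = (-26 - (2)*(-3)) / 4 = -5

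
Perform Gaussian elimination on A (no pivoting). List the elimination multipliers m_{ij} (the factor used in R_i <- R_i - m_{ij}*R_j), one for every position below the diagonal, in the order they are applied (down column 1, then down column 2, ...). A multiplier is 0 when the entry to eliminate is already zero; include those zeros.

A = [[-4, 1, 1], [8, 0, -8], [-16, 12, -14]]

multipliers: -2, 4, 4

Forward elimination:
R2 <- R2 - (-2)*R1:  [  0   2  -6 ]
R3 <- R3 - (4)*R1:  [   0    8  -18 ]
R3 <- R3 - (4)*R2:  [ 0  0  6 ]
Multipliers (in order of application): m_{21} = -2, m_{31} = 4, m_{32} = 4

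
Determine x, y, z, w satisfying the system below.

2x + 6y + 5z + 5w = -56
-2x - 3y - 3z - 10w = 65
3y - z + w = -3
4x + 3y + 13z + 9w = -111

Forward elimination on [A|b]:
R2 <- R2 - (-1)*R1:  [  0   3   2  -5   9 ]
R4 <- R4 - (2)*R1:  [  0  -9   3  -1   1 ]
R3 <- R3 - (1)*R2:  [   0    0   -3    6  -12 ]
R4 <- R4 - (-3)*R2:  [   0    0    9  -16   28 ]
R4 <- R4 - (-3)*R3:  [  0   0   0   2  -8 ]
Row echelon form:
[ 2  6   5   5  |  -56 ]
[ 0  3   2  -5  |    9 ]
[ 0  0  -3   6  |  -12 ]
[ 0  0   0   2  |   -8 ]
Back-substitution:
w = (-8) / 2 = -4
z = (-12 - (6)*(-4)) / -3 = -4
y = (9 - (2)*(-4) - (-5)*(-4)) / 3 = -1
x = (-56 - (6)*(-1) - (5)*(-4) - (5)*(-4)) / 2 = -5

(-5, -1, -4, -4)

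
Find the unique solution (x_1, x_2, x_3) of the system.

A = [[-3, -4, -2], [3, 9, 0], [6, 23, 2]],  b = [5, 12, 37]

Forward elimination on [A|b]:
R2 <- R2 - (-1)*R1:  [  0   5  -2  17 ]
R3 <- R3 - (-2)*R1:  [  0  15  -2  47 ]
R3 <- R3 - (3)*R2:  [  0   0   4  -4 ]
Row echelon form:
[ -3  -4  -2  |   5 ]
[  0   5  -2  |  17 ]
[  0   0   4  |  -4 ]
Back-substitution:
x_3 = (-4) / 4 = -1
x_2 = (17 - (-2)*(-1)) / 5 = 3
x_1 = (5 - (-4)*(3) - (-2)*(-1)) / -3 = -5

(-5, 3, -1)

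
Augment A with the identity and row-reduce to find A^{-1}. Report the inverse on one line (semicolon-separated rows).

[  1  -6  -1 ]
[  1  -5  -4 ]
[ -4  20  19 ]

inverse = [-5 94/3 19/3; -1 5 1; 0 4/3 1/3]

Gauss-Jordan on [A | I]:
R2 <- R2 - (1)*R1:  [  0   1  -3  |  -1   1   0 ]
R3 <- R3 - (-4)*R1:  [  0  -4  15  |   4   0   1 ]
R1 <- R1 - (-6)*R2:  [   1    0  -19  |   -5    6    0 ]
R3 <- R3 - (-4)*R2:  [ 0  0  3  |  0  4  1 ]
R3 <- (1/3)*R3:  [   0    0    1  |    0  4/3  1/3 ]
R1 <- R1 - (-19)*R3:  [    1     0     0  |    -5  94/3  19/3 ]
R2 <- R2 - (-3)*R3:  [  0   1   0  |  -1   5   1 ]
Right block of [I | A^{-1}] is the inverse:
[ -5  94/3  19/3 ]
[ -1     5     1 ]
[  0   4/3   1/3 ]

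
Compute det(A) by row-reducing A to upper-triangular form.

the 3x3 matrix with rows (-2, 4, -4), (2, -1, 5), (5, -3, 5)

Forward elimination:
R2 <- R2 - (-1)*R1:  [ 0  3  1 ]
R3 <- R3 - (-5/2)*R1:  [  0   7  -5 ]
R3 <- R3 - (7/3)*R2:  [     0      0  -22/3 ]
Upper-triangular form:
[ -2  4     -4 ]
[  0  3      1 ]
[  0  0  -22/3 ]
det(A) = (-1)^0 * (-2) * (3) * (-22/3) = 44  (0 row swaps -> sign +1)

det(A) = 44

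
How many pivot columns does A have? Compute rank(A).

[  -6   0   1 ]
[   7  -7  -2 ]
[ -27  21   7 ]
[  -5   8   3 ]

rank(A) = 3

Row reduction:
R2 <- R2 - (-7/6)*R1:  [    0    -7  -5/6 ]
R3 <- R3 - (9/2)*R1:  [   0   21  5/2 ]
R4 <- R4 - (5/6)*R1:  [    0     8  13/6 ]
R3 <- R3 - (-3)*R2:  [ 0  0  0 ]
R4 <- R4 - (-8/7)*R2:  [     0      0  17/14 ]
R3 <-> R4   (pivot in column 3 was zero)
[ -6   0      1 ]
[  0  -7   -5/6 ]
[  0   0  17/14 ]
[  0   0      0 ]
Row echelon form:
[ -6   0      1 ]
[  0  -7   -5/6 ]
[  0   0  17/14 ]
[  0   0      0 ]
Nonzero rows / pivot columns: 3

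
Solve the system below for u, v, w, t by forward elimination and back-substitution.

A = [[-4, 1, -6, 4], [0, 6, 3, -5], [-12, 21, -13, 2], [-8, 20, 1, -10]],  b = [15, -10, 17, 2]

(-5, -1, 2, 2)

Forward elimination on [A|b]:
R3 <- R3 - (3)*R1:  [   0   18    5  -10  -28 ]
R4 <- R4 - (2)*R1:  [   0   18   13  -18  -28 ]
R3 <- R3 - (3)*R2:  [  0   0  -4   5   2 ]
R4 <- R4 - (3)*R2:  [  0   0   4  -3   2 ]
R4 <- R4 - (-1)*R3:  [ 0  0  0  2  4 ]
Row echelon form:
[ -4  1  -6   4  |   15 ]
[  0  6   3  -5  |  -10 ]
[  0  0  -4   5  |    2 ]
[  0  0   0   2  |    4 ]
Back-substitution:
t = (4) / 2 = 2
w = (2 - (5)*(2)) / -4 = 2
v = (-10 - (3)*(2) - (-5)*(2)) / 6 = -1
u = (15 - (1)*(-1) - (-6)*(2) - (4)*(2)) / -4 = -5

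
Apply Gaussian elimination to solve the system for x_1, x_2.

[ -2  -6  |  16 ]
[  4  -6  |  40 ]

Forward elimination on [A|b]:
R2 <- R2 - (-2)*R1:  [   0  -18   72 ]
Row echelon form:
[ -2   -6  |  16 ]
[  0  -18  |  72 ]
Back-substitution:
x_2 = (72) / -18 = -4
x_1 = (16 - (-6)*(-4)) / -2 = 4

(4, -4)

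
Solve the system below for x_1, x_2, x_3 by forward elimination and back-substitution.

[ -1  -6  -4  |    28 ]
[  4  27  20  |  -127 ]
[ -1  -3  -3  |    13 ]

Forward elimination on [A|b]:
R2 <- R2 - (-4)*R1:  [   0    3    4  -15 ]
R3 <- R3 - (1)*R1:  [   0    3    1  -15 ]
R3 <- R3 - (1)*R2:  [  0   0  -3   0 ]
Row echelon form:
[ -1  -6  -4  |   28 ]
[  0   3   4  |  -15 ]
[  0   0  -3  |    0 ]
Back-substitution:
x_3 = (0) / -3 = 0
x_2 = (-15 - (4)*(0)) / 3 = -5
x_1 = (28 - (-6)*(-5) - (-4)*(0)) / -1 = 2

(2, -5, 0)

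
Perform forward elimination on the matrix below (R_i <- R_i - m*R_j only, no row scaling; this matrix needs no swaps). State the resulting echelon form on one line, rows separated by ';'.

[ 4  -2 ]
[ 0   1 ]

REF = [4 -2; 0 1]

Forward elimination:
Row echelon form:
[ 4  -2 ]
[ 0   1 ]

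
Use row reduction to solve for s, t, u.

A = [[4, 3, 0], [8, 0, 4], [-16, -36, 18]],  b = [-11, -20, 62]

(-5, 3, 5)

Forward elimination on [A|b]:
R2 <- R2 - (2)*R1:  [  0  -6   4   2 ]
R3 <- R3 - (-4)*R1:  [   0  -24   18   18 ]
R3 <- R3 - (4)*R2:  [  0   0   2  10 ]
Row echelon form:
[ 4   3  0  |  -11 ]
[ 0  -6  4  |    2 ]
[ 0   0  2  |   10 ]
Back-substitution:
u = (10) / 2 = 5
t = (2 - (4)*(5)) / -6 = 3
s = (-11 - (3)*(3)) / 4 = -5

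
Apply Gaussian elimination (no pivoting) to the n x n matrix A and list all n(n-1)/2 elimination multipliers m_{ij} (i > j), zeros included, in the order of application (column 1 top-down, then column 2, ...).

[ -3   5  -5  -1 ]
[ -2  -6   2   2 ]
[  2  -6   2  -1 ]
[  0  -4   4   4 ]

multipliers: 2/3, -2/3, 0, 2/7, 3/7, -3/5

Forward elimination:
R2 <- R2 - (2/3)*R1:  [     0  -28/3   16/3    8/3 ]
R3 <- R3 - (-2/3)*R1:  [    0  -8/3  -4/3  -5/3 ]
R4: entry in column 1 is already 0 -> m_{41} = 0 (no row operation needed)
R3 <- R3 - (2/7)*R2:  [     0      0  -20/7  -17/7 ]
R4 <- R4 - (3/7)*R2:  [    0     0  12/7  20/7 ]
R4 <- R4 - (-3/5)*R3:  [   0    0    0  7/5 ]
Multipliers (in order of application): m_{21} = 2/3, m_{31} = -2/3, m_{41} = 0, m_{32} = 2/7, m_{42} = 3/7, m_{43} = -3/5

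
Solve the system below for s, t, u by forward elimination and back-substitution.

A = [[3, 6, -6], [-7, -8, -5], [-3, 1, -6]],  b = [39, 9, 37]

(-3, 4, -4)

Forward elimination on [A|b]:
R2 <- R2 - (-7/3)*R1:  [   0    6  -19  100 ]
R3 <- R3 - (-1)*R1:  [   0    7  -12   76 ]
R3 <- R3 - (7/6)*R2:  [      0       0    61/6  -122/3 ]
Row echelon form:
[ 3  6    -6  |      39 ]
[ 0  6   -19  |     100 ]
[ 0  0  61/6  |  -122/3 ]
Back-substitution:
u = (-122/3) / (61/6) = -4
t = (100 - (-19)*(-4)) / 6 = 4
s = (39 - (6)*(4) - (-6)*(-4)) / 3 = -3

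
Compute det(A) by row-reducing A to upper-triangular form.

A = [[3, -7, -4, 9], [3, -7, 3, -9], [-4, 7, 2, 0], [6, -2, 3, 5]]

det(A) = 1613

Forward elimination:
R2 <- R2 - (1)*R1:  [   0    0    7  -18 ]
R3 <- R3 - (-4/3)*R1:  [     0   -7/3  -10/3     12 ]
R4 <- R4 - (2)*R1:  [   0   12   11  -13 ]
R2 <-> R3   (pivot in column 2 was zero)
[ 3    -7     -4    9 ]
[ 0  -7/3  -10/3   12 ]
[ 0     0      7  -18 ]
[ 0    12     11  -13 ]
R4 <- R4 - (-36/7)*R2:  [     0      0  -43/7  341/7 ]
R4 <- R4 - (-43/49)*R3:  [       0        0        0  1613/49 ]
Upper-triangular form:
[ 3    -7     -4        9 ]
[ 0  -7/3  -10/3       12 ]
[ 0     0      7      -18 ]
[ 0     0      0  1613/49 ]
det(A) = (-1)^1 * (3) * (-7/3) * (7) * (1613/49) = 1613  (1 row swap -> sign -1)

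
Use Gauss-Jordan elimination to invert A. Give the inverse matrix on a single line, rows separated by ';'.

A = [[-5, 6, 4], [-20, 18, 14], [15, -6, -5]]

inverse = [-1/15 1/15 2/15; 11/9 -7/18 -1/9; -5/3 2/3 1/3]

Gauss-Jordan on [A | I]:
R1 <- (1/-5)*R1:  [    1  -6/5  -4/5  |  -1/5     0     0 ]
R2 <- R2 - (-20)*R1:  [  0  -6  -2  |  -4   1   0 ]
R3 <- R3 - (15)*R1:  [  0  12   7  |   3   0   1 ]
R2 <- (1/-6)*R2:  [    0     1   1/3  |   2/3  -1/6     0 ]
R1 <- R1 - (-6/5)*R2:  [    1     0  -2/5  |   3/5  -1/5     0 ]
R3 <- R3 - (12)*R2:  [  0   0   3  |  -5   2   1 ]
R3 <- (1/3)*R3:  [    0     0     1  |  -5/3   2/3   1/3 ]
R1 <- R1 - (-2/5)*R3:  [     1      0      0  |  -1/15   1/15   2/15 ]
R2 <- R2 - (1/3)*R3:  [     0      1      0  |   11/9  -7/18   -1/9 ]
Right block of [I | A^{-1}] is the inverse:
[ -1/15   1/15  2/15 ]
[  11/9  -7/18  -1/9 ]
[  -5/3    2/3   1/3 ]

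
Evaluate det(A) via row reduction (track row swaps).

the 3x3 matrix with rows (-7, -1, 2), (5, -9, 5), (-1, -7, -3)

Forward elimination:
R2 <- R2 - (-5/7)*R1:  [     0  -68/7   45/7 ]
R3 <- R3 - (1/7)*R1:  [     0  -48/7  -23/7 ]
R3 <- R3 - (12/17)*R2:  [       0        0  -133/17 ]
Upper-triangular form:
[ -7     -1        2 ]
[  0  -68/7     45/7 ]
[  0      0  -133/17 ]
det(A) = (-1)^0 * (-7) * (-68/7) * (-133/17) = -532  (0 row swaps -> sign +1)

det(A) = -532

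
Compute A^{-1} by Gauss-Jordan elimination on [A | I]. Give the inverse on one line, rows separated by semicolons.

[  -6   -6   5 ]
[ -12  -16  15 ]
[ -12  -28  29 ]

inverse = [11/6 -17/12 5/12; -7 19/4 -5/4; -6 4 -1]

Gauss-Jordan on [A | I]:
R1 <- (1/-6)*R1:  [    1     1  -5/6  |  -1/6     0     0 ]
R2 <- R2 - (-12)*R1:  [  0  -4   5  |  -2   1   0 ]
R3 <- R3 - (-12)*R1:  [   0  -16   19  |   -2    0    1 ]
R2 <- (1/-4)*R2:  [    0     1  -5/4  |   1/2  -1/4     0 ]
R1 <- R1 - (1)*R2:  [    1     0  5/12  |  -2/3   1/4     0 ]
R3 <- R3 - (-16)*R2:  [  0   0  -1  |   6  -4   1 ]
R3 <- (1/-1)*R3:  [  0   0   1  |  -6   4  -1 ]
R1 <- R1 - (5/12)*R3:  [      1       0       0  |    11/6  -17/12    5/12 ]
R2 <- R2 - (-5/4)*R3:  [    0     1     0  |    -7  19/4  -5/4 ]
Right block of [I | A^{-1}] is the inverse:
[ 11/6  -17/12  5/12 ]
[   -7    19/4  -5/4 ]
[   -6       4    -1 ]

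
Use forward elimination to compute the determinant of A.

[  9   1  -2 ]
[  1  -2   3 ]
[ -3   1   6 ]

Forward elimination:
R2 <- R2 - (1/9)*R1:  [     0  -19/9   29/9 ]
R3 <- R3 - (-1/3)*R1:  [    0   4/3  16/3 ]
R3 <- R3 - (-12/19)*R2:  [      0       0  140/19 ]
Upper-triangular form:
[ 9      1      -2 ]
[ 0  -19/9    29/9 ]
[ 0      0  140/19 ]
det(A) = (-1)^0 * (9) * (-19/9) * (140/19) = -140  (0 row swaps -> sign +1)

det(A) = -140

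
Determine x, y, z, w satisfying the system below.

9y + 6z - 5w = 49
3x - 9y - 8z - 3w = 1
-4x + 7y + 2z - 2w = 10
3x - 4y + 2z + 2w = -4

Forward elimination on [A|b]:
R1 <-> R2   (pivot in column 1 was zero)
[  3  -9  -8  -3   1 ]
[  0   9   6  -5  49 ]
[ -4   7   2  -2  10 ]
[  3  -4   2   2  -4 ]
R3 <- R3 - (-4/3)*R1:  [     0     -5  -26/3     -6   34/3 ]
R4 <- R4 - (1)*R1:  [  0   5  10   5  -5 ]
R3 <- R3 - (-5/9)*R2:  [     0      0  -16/3  -79/9  347/9 ]
R4 <- R4 - (5/9)*R2:  [      0       0    20/3    70/9  -290/9 ]
R4 <- R4 - (-5/4)*R3:  [       0        0        0  -115/36   575/36 ]
Row echelon form:
[ 3  -9     -8       -3  |       1 ]
[ 0   9      6       -5  |      49 ]
[ 0   0  -16/3    -79/9  |   347/9 ]
[ 0   0      0  -115/36  |  575/36 ]
Back-substitution:
w = (575/36) / (-115/36) = -5
z = (347/9 - (-79/9)*(-5)) / (-16/3) = 1
y = (49 - (6)*(1) - (-5)*(-5)) / 9 = 2
x = (1 - (-9)*(2) - (-8)*(1) - (-3)*(-5)) / 3 = 4

(4, 2, 1, -5)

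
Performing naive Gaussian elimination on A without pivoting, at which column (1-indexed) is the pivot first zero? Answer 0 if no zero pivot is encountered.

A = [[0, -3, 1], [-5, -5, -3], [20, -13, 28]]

Naive forward elimination:
Pivot entry (1,1) is zero but row 2 has -5 in column 1 -> naive elimination stops; a row interchange (e.g. R1 <-> R2) would be required here.

first zero-pivot column = 1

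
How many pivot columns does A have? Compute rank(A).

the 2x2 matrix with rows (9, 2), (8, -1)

rank(A) = 2

Row reduction:
R2 <- R2 - (8/9)*R1:  [     0  -25/9 ]
Row echelon form:
[ 9      2 ]
[ 0  -25/9 ]
Nonzero rows / pivot columns: 2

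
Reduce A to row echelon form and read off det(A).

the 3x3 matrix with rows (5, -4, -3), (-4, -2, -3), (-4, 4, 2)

det(A) = 32

Forward elimination:
R2 <- R2 - (-4/5)*R1:  [     0  -26/5  -27/5 ]
R3 <- R3 - (-4/5)*R1:  [    0   4/5  -2/5 ]
R3 <- R3 - (-2/13)*R2:  [      0       0  -16/13 ]
Upper-triangular form:
[ 5     -4      -3 ]
[ 0  -26/5   -27/5 ]
[ 0      0  -16/13 ]
det(A) = (-1)^0 * (5) * (-26/5) * (-16/13) = 32  (0 row swaps -> sign +1)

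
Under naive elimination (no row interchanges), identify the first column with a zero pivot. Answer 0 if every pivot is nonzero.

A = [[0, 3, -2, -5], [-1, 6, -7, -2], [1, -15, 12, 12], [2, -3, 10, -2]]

first zero-pivot column = 1

Naive forward elimination:
Pivot entry (1,1) is zero but row 2 has -1 in column 1 -> naive elimination stops; a row interchange (e.g. R1 <-> R2) would be required here.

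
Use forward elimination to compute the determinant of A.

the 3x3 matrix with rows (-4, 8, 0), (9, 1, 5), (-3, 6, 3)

Forward elimination:
R2 <- R2 - (-9/4)*R1:  [  0  19   5 ]
R3 <- R3 - (3/4)*R1:  [ 0  0  3 ]
Upper-triangular form:
[ -4   8  0 ]
[  0  19  5 ]
[  0   0  3 ]
det(A) = (-1)^0 * (-4) * (19) * (3) = -228  (0 row swaps -> sign +1)

det(A) = -228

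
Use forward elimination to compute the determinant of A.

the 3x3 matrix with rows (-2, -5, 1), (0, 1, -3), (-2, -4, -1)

det(A) = -2

Forward elimination:
R3 <- R3 - (1)*R1:  [  0   1  -2 ]
R3 <- R3 - (1)*R2:  [ 0  0  1 ]
Upper-triangular form:
[ -2  -5   1 ]
[  0   1  -3 ]
[  0   0   1 ]
det(A) = (-1)^0 * (-2) * (1) * (1) = -2  (0 row swaps -> sign +1)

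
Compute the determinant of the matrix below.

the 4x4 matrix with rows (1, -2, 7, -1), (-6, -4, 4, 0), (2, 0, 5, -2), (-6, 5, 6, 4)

Forward elimination:
R2 <- R2 - (-6)*R1:  [   0  -16   46   -6 ]
R3 <- R3 - (2)*R1:  [  0   4  -9   0 ]
R4 <- R4 - (-6)*R1:  [  0  -7  48  -2 ]
R3 <- R3 - (-1/4)*R2:  [    0     0   5/2  -3/2 ]
R4 <- R4 - (7/16)*R2:  [     0      0  223/8    5/8 ]
R4 <- R4 - (223/20)*R3:  [      0       0       0  347/20 ]
Upper-triangular form:
[ 1   -2    7      -1 ]
[ 0  -16   46      -6 ]
[ 0    0  5/2    -3/2 ]
[ 0    0    0  347/20 ]
det(A) = (-1)^0 * (1) * (-16) * (5/2) * (347/20) = -694  (0 row swaps -> sign +1)

det(A) = -694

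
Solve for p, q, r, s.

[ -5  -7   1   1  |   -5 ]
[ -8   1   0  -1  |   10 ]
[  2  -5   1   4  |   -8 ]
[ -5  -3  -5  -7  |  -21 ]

(-1, 2, 4, 0)

Forward elimination on [A|b]:
R2 <- R2 - (8/5)*R1:  [     0   61/5   -8/5  -13/5     18 ]
R3 <- R3 - (-2/5)*R1:  [     0  -39/5    7/5   22/5    -10 ]
R4 <- R4 - (1)*R1:  [   0    4   -6   -8  -16 ]
R3 <- R3 - (-39/61)*R2:  [      0       0   23/61  167/61   92/61 ]
R4 <- R4 - (20/61)*R2:  [        0         0   -334/61   -436/61  -1336/61 ]
R4 <- R4 - (-334/23)*R3:  [      0       0       0  750/23       0 ]
Row echelon form:
[ -5    -7      1       1  |     -5 ]
[  0  61/5   -8/5   -13/5  |     18 ]
[  0     0  23/61  167/61  |  92/61 ]
[  0     0      0  750/23  |      0 ]
Back-substitution:
s = (0) / (750/23) = 0
r = (92/61 - (167/61)*(0)) / (23/61) = 4
q = (18 - (-8/5)*(4) - (-13/5)*(0)) / (61/5) = 2
p = (-5 - (-7)*(2) - (1)*(4) - (1)*(0)) / -5 = -1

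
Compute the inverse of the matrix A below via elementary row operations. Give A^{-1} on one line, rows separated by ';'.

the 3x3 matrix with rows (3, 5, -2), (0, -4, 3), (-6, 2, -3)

inverse = [-1/4 -11/24 -7/24; 3/4 7/8 3/8; 1 3/2 1/2]

Gauss-Jordan on [A | I]:
R1 <- (1/3)*R1:  [    1   5/3  -2/3  |   1/3     0     0 ]
R3 <- R3 - (-6)*R1:  [  0  12  -7  |   2   0   1 ]
R2 <- (1/-4)*R2:  [    0     1  -3/4  |     0  -1/4     0 ]
R1 <- R1 - (5/3)*R2:  [    1     0  7/12  |   1/3  5/12     0 ]
R3 <- R3 - (12)*R2:  [ 0  0  2  |  2  3  1 ]
R3 <- (1/2)*R3:  [   0    0    1  |    1  3/2  1/2 ]
R1 <- R1 - (7/12)*R3:  [      1       0       0  |    -1/4  -11/24   -7/24 ]
R2 <- R2 - (-3/4)*R3:  [   0    1    0  |  3/4  7/8  3/8 ]
Right block of [I | A^{-1}] is the inverse:
[ -1/4  -11/24  -7/24 ]
[  3/4     7/8    3/8 ]
[    1     3/2    1/2 ]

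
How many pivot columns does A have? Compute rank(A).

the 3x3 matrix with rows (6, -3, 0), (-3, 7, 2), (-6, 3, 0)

Row reduction:
R2 <- R2 - (-1/2)*R1:  [    0  11/2     2 ]
R3 <- R3 - (-1)*R1:  [ 0  0  0 ]
Row echelon form:
[ 6    -3  0 ]
[ 0  11/2  2 ]
[ 0     0  0 ]
Nonzero rows / pivot columns: 2

rank(A) = 2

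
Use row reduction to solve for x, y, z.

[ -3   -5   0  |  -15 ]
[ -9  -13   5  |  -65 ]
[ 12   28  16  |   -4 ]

(5, 0, -4)

Forward elimination on [A|b]:
R2 <- R2 - (3)*R1:  [   0    2    5  -20 ]
R3 <- R3 - (-4)*R1:  [   0    8   16  -64 ]
R3 <- R3 - (4)*R2:  [  0   0  -4  16 ]
Row echelon form:
[ -3  -5   0  |  -15 ]
[  0   2   5  |  -20 ]
[  0   0  -4  |   16 ]
Back-substitution:
z = (16) / -4 = -4
y = (-20 - (5)*(-4)) / 2 = 0
x = (-15 - (-5)*(0)) / -3 = 5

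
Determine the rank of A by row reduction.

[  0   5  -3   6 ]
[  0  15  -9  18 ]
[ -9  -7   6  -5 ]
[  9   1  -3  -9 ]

rank(A) = 3

Row reduction:
R1 <-> R3   (pivot in column 1 was zero)
[ -9  -7   6  -5 ]
[  0  15  -9  18 ]
[  0   5  -3   6 ]
[  9   1  -3  -9 ]
R4 <- R4 - (-1)*R1:  [   0   -6    3  -14 ]
R3 <- R3 - (1/3)*R2:  [ 0  0  0  0 ]
R4 <- R4 - (-2/5)*R2:  [     0      0   -3/5  -34/5 ]
R3 <-> R4   (pivot in column 3 was zero)
[ -9  -7     6     -5 ]
[  0  15    -9     18 ]
[  0   0  -3/5  -34/5 ]
[  0   0     0      0 ]
Row echelon form:
[ -9  -7     6     -5 ]
[  0  15    -9     18 ]
[  0   0  -3/5  -34/5 ]
[  0   0     0      0 ]
Nonzero rows / pivot columns: 3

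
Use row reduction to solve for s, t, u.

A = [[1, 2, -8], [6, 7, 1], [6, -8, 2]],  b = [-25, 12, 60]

Forward elimination on [A|b]:
R2 <- R2 - (6)*R1:  [   0   -5   49  162 ]
R3 <- R3 - (6)*R1:  [   0  -20   50  210 ]
R3 <- R3 - (4)*R2:  [    0     0  -146  -438 ]
Row echelon form:
[ 1   2    -8  |   -25 ]
[ 0  -5    49  |   162 ]
[ 0   0  -146  |  -438 ]
Back-substitution:
u = (-438) / -146 = 3
t = (162 - (49)*(3)) / -5 = -3
s = (-25 - (2)*(-3) - (-8)*(3)) / 1 = 5

(5, -3, 3)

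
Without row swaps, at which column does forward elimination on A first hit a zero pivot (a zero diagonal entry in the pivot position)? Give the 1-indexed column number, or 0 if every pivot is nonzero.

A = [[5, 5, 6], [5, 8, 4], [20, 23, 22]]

Naive forward elimination:
R2 <- R2 - (1)*R1:  [  0   3  -2 ]
R3 <- R3 - (4)*R1:  [  0   3  -2 ]
R3 <- R3 - (1)*R2:  [ 0  0  0 ]
Matrix at this point:
[ 5  5   6 ]
[ 0  3  -2 ]
[ 0  0   0 ]
Pivot entry (3,3) in the last row is zero and there are no rows below to swap with -> zero pivot in column 3 (A is singular).

first zero-pivot column = 3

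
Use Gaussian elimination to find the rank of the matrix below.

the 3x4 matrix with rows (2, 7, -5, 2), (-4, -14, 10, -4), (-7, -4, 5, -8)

Row reduction:
R2 <- R2 - (-2)*R1:  [ 0  0  0  0 ]
R3 <- R3 - (-7/2)*R1:  [     0   41/2  -25/2     -1 ]
R2 <-> R3   (pivot in column 2 was zero)
[ 2     7     -5   2 ]
[ 0  41/2  -25/2  -1 ]
[ 0     0      0   0 ]
Row echelon form:
[ 2     7     -5   2 ]
[ 0  41/2  -25/2  -1 ]
[ 0     0      0   0 ]
Nonzero rows / pivot columns: 2

rank(A) = 2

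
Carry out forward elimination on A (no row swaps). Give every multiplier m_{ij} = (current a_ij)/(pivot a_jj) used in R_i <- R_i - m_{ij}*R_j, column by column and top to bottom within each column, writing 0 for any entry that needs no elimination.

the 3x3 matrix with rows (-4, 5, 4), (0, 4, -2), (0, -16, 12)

Forward elimination:
R2: entry in column 1 is already 0 -> m_{21} = 0 (no row operation needed)
R3: entry in column 1 is already 0 -> m_{31} = 0 (no row operation needed)
R3 <- R3 - (-4)*R2:  [ 0  0  4 ]
Multipliers (in order of application): m_{21} = 0, m_{31} = 0, m_{32} = -4

multipliers: 0, 0, -4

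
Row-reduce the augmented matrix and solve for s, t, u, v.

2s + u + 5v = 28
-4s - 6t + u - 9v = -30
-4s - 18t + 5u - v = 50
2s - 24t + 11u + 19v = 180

(1, -3, 1, 5)

Forward elimination on [A|b]:
R2 <- R2 - (-2)*R1:  [  0  -6   3   1  26 ]
R3 <- R3 - (-2)*R1:  [   0  -18    7    9  106 ]
R4 <- R4 - (1)*R1:  [   0  -24   10   14  152 ]
R3 <- R3 - (3)*R2:  [  0   0  -2   6  28 ]
R4 <- R4 - (4)*R2:  [  0   0  -2  10  48 ]
R4 <- R4 - (1)*R3:  [  0   0   0   4  20 ]
Row echelon form:
[ 2   0   1  5  |  28 ]
[ 0  -6   3  1  |  26 ]
[ 0   0  -2  6  |  28 ]
[ 0   0   0  4  |  20 ]
Back-substitution:
v = (20) / 4 = 5
u = (28 - (6)*(5)) / -2 = 1
t = (26 - (3)*(1) - (1)*(5)) / -6 = -3
s = (28 - (1)*(1) - (5)*(5)) / 2 = 1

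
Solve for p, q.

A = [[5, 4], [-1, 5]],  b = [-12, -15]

(0, -3)

Forward elimination on [A|b]:
R2 <- R2 - (-1/5)*R1:  [     0   29/5  -87/5 ]
Row echelon form:
[ 5     4  |    -12 ]
[ 0  29/5  |  -87/5 ]
Back-substitution:
q = (-87/5) / (29/5) = -3
p = (-12 - (4)*(-3)) / 5 = 0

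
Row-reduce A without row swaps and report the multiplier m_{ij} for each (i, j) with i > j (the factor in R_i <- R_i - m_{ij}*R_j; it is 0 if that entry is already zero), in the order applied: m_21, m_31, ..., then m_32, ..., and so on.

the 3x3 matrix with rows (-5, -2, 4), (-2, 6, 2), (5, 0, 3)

multipliers: 2/5, -1, -5/17

Forward elimination:
R2 <- R2 - (2/5)*R1:  [    0  34/5   2/5 ]
R3 <- R3 - (-1)*R1:  [  0  -2   7 ]
R3 <- R3 - (-5/17)*R2:  [      0       0  121/17 ]
Multipliers (in order of application): m_{21} = 2/5, m_{31} = -1, m_{32} = -5/17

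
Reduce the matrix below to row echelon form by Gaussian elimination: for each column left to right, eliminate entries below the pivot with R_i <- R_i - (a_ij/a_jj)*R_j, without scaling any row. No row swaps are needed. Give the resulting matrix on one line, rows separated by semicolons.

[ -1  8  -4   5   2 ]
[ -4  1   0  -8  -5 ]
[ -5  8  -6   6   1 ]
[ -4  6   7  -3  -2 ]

Forward elimination:
R2 <- R2 - (4)*R1:  [   0  -31   16  -28  -13 ]
R3 <- R3 - (5)*R1:  [   0  -32   14  -19   -9 ]
R4 <- R4 - (4)*R1:  [   0  -26   23  -23  -10 ]
R3 <- R3 - (32/31)*R2:  [      0       0  -78/31  307/31  137/31 ]
R4 <- R4 - (26/31)*R2:  [      0       0  297/31   15/31   28/31 ]
R4 <- R4 - (-99/26)*R3:  [      0       0       0  993/26  461/26 ]
Row echelon form:
[ -1    8      -4       5       2 ]
[  0  -31      16     -28     -13 ]
[  0    0  -78/31  307/31  137/31 ]
[  0    0       0  993/26  461/26 ]

REF = [-1 8 -4 5 2; 0 -31 16 -28 -13; 0 0 -78/31 307/31 137/31; 0 0 0 993/26 461/26]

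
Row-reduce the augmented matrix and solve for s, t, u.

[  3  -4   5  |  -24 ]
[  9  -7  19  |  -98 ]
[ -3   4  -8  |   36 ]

Forward elimination on [A|b]:
R2 <- R2 - (3)*R1:  [   0    5    4  -26 ]
R3 <- R3 - (-1)*R1:  [  0   0  -3  12 ]
Row echelon form:
[ 3  -4   5  |  -24 ]
[ 0   5   4  |  -26 ]
[ 0   0  -3  |   12 ]
Back-substitution:
u = (12) / -3 = -4
t = (-26 - (4)*(-4)) / 5 = -2
s = (-24 - (-4)*(-2) - (5)*(-4)) / 3 = -4

(-4, -2, -4)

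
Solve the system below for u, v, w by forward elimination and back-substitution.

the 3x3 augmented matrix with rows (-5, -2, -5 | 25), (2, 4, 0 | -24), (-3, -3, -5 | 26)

Forward elimination on [A|b]:
R2 <- R2 - (-2/5)*R1:  [    0  16/5    -2   -14 ]
R3 <- R3 - (3/5)*R1:  [    0  -9/5    -2    11 ]
R3 <- R3 - (-9/16)*R2:  [     0      0  -25/8   25/8 ]
Row echelon form:
[ -5    -2     -5  |    25 ]
[  0  16/5     -2  |   -14 ]
[  0     0  -25/8  |  25/8 ]
Back-substitution:
w = (25/8) / (-25/8) = -1
v = (-14 - (-2)*(-1)) / (16/5) = -5
u = (25 - (-2)*(-5) - (-5)*(-1)) / -5 = -2

(-2, -5, -1)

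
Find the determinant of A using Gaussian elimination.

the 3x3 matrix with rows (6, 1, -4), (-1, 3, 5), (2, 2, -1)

Forward elimination:
R2 <- R2 - (-1/6)*R1:  [    0  19/6  13/3 ]
R3 <- R3 - (1/3)*R1:  [   0  5/3  1/3 ]
R3 <- R3 - (10/19)*R2:  [      0       0  -37/19 ]
Upper-triangular form:
[ 6     1      -4 ]
[ 0  19/6    13/3 ]
[ 0     0  -37/19 ]
det(A) = (-1)^0 * (6) * (19/6) * (-37/19) = -37  (0 row swaps -> sign +1)

det(A) = -37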